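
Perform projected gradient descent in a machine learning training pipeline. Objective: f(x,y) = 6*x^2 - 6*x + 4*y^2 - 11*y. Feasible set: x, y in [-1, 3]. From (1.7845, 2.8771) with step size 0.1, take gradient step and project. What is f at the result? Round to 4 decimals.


Step 1: Compute gradient at (1.7845, 2.8771).
grad_x = 2*6*1.7845 - 6 = 15.414
grad_y = 2*4*2.8771 - 11 = 12.0168
Step 2: Gradient step.
x_raw = 1.7845 - 0.1*15.414 = 0.2431
y_raw = 2.8771 - 0.1*12.0168 = 1.6754
Step 3: Project onto [-1, 3].
x_proj = clip(0.2431) = 0.2431
y_proj = clip(1.6754) = 1.6754
Step 4: Evaluate f.
f(0.2431, 1.6754) = -8.3055


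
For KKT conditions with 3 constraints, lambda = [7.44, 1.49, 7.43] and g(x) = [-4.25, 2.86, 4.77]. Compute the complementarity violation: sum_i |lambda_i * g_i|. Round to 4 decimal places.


KKT complementary slackness check:
lambda_1 * g_1 = 7.44 * -4.25 = -31.62
lambda_2 * g_2 = 1.49 * 2.86 = 4.2614
lambda_3 * g_3 = 7.43 * 4.77 = 35.4411
Total violation = 31.62 + 4.2614 + 35.4411 = 71.3225


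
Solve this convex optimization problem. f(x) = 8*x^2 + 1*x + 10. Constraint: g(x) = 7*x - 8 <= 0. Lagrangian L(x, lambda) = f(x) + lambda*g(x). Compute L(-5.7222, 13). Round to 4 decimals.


Step 1: Evaluate f(x).
f(-5.7222) = 8*(-5.7222)^2 + 1*(-5.7222) + 10 = 266.2264
Step 2: Evaluate g(x).
g(-5.7222) = 7*-5.7222 - 8 = -48.0554
Step 3: Compute Lagrangian.
L = 266.2264 + 13*-48.0554 = -358.4938


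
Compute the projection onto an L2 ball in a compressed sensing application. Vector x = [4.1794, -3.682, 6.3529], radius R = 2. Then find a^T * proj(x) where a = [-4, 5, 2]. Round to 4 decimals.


Step 1: Compute ||x|| (intermediates to 6 decimals).
||x|| = sqrt(4.1794^2 + (-3.682)^2 + 6.3529^2) = 8.448896
Step 2: Project.
Since ||x|| > R, scale = R/||x|| = 2/8.448896 = 0.236717, proj(x) = scale * x
proj(x) = [0.989335, -0.871592, 1.503839]
Step 3: Dot product.
a^T * proj(x) = -4*0.989335 + 5*(-0.871592) + 2*1.503839 = -5.3076


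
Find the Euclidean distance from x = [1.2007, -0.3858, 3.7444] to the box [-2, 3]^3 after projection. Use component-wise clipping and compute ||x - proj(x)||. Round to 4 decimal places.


Project each component onto [-2, 3].
clip(1.2007) = 1.2007, clip(-0.3858) = -0.3858, clip(3.7444) = 3.0
Projection = [1.2007, -0.3858, 3.0]
Squared diffs: [0.0, 0.0, 0.5541]
Distance = sqrt(0.5541) = 0.7444


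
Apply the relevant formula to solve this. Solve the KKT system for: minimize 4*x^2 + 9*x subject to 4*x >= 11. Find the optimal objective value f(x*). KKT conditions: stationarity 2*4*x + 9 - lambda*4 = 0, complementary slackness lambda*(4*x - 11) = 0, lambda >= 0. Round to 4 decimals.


Step 1: Try lambda = 0 (constraint inactive).
x_unc = -9/(2*4) = -1.125
Check: 4*-1.125 = -4.5 < 11 -- violated!
Step 2: Constraint must be active: 4*x = 11
x* = 11/4 = 2.75
lambda = (2*4*2.75 + 9)/4 = 7.75
Step 3: Compute optimal value.
f(x*) = 4*2.75^2 + 9*2.75 = 55.0


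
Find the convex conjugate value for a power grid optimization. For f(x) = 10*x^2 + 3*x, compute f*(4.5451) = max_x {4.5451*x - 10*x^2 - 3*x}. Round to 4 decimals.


f*(y) = sup_x {y*x - a*x^2 - b*x} = sup_x {(y-b)*x - a*x^2}
FOC: (y - b) - 2a*x = 0 => x* = (y - b)/(2a)
x* = (4.5451 - 3)/(2*10) = 0.0773
f*(4.5451) = (y-b)^2/(4a) = (4.5451 - 3)^2/(4*10)
= 2.3873/40 = 0.0597


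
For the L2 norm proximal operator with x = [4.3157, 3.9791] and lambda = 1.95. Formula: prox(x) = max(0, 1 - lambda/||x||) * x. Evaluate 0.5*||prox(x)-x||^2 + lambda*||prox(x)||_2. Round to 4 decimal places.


Step 1: Compute ||x||.
||x|| = 5.8701
Step 2: Compute scaling factor.
scale = max(0, 1 - 1.95/5.8701) = 0.6678
Step 3: prox(x) = [2.8821, 2.6573]
||prox(x)|| = 3.9201
Step 4: Proximal objective.
0.5*||prox-x||^2 = 1.9013
lambda*||prox|| = 7.6442
Total = 9.5455


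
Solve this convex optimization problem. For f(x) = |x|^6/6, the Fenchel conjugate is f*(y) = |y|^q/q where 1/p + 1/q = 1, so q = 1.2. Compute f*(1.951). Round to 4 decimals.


The conjugate exponent q satisfies 1/p + 1/q = 1.
p = 6, so q = 6/(6 - 1) = 1.2
|y|^q = 1.951^1.2 = 2.23
f*(1.951) = 2.23 / 1.2 = 1.8583


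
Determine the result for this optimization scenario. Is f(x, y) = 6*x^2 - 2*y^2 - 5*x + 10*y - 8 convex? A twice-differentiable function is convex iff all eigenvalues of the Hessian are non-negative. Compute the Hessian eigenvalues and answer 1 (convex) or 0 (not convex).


The Hessian of f(x,y) = 6*x^2 - 2*y^2 - 5*x + 10*y - 8 is:
H = [[12, 0], [0, -4]]
Trace = 12 - 4 = 8
Determinant = 12*-4 - (0)^2 = -48
Discriminant = (8)^2 - 4*-48 = 256.0
Eigenvalues: lambda_1 = -4.0, lambda_2 = 12.0
The function is not convex.

0


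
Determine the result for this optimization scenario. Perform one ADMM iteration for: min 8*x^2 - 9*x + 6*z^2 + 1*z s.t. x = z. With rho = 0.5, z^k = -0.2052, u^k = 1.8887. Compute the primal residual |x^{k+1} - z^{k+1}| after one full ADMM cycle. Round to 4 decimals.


ADMM iteration with rho = 0.5, z^k = -0.2052, u^k = 1.8887
Step 1: x-update.
Minimize 8*x^2 - 9*x + (0.5/2)*(x + 0.2052 + 1.8887)^2
FOC: (2*8 + 0.5)*x = 9 + 0.5*(-0.2052 - 1.8887)
x^{k+1} = 0.482
Step 2: z-update.
Minimize 6*z^2 + 1*z + (0.5/2)*(0.482 - z + 1.8887)^2
FOC: (2*6 + 0.5)*z = -1 + 0.5*(0.482 + 1.8887)
z^{k+1} = 0.0148
Step 3: u-update.
u^{k+1} = 1.8887 + 0.482 - 0.0148 = 2.3559
Step 4: Primal residual = |0.482 - 0.0148| = 0.4672


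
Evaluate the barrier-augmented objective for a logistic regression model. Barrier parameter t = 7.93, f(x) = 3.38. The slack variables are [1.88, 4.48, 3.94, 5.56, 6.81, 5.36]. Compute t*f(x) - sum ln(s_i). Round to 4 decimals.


Step 1: Compute log-barrier.
ln values: [0.6313, 1.4996, 1.3712, 1.7156, 1.9184, 1.679]
phi = -(0.6313 + 1.4996 + 1.3712 + 1.7156 + 1.9184 + 1.679) = -8.815
Step 2: Compute augmented objective.
t*f(x) = 7.93*3.38 = 26.8034
Total = 26.8034 - 8.815 = 17.9884


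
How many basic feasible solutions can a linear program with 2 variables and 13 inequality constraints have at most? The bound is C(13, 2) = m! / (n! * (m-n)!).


Each vertex corresponds to some choice of n active constraints out of m, so the number of vertices is at most C(m, n) = m! / (n!(m-n)!).
m = 13, n = 2
Numerator: 13 * 12
Denominator: 2! = 2
C(13, 2) = 78


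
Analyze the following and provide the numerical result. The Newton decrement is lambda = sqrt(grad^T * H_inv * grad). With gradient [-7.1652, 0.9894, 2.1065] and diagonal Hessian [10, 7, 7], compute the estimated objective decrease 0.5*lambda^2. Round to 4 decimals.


Step 1: H is diagonal, so H^(-1) * g = [-0.7165, 0.1413, 0.3009].
Step 2: g^T H^(-1) g = sum_i g_i^2 / H_ii
  = (-7.1652)^2/10 + (0.9894)^2/7 + (2.1065)^2/7
  = 5.134 + 0.1398 + 0.6339 = 5.9078
Step 3: Objective decrease = 0.5 * g^T H^(-1) g = 2.9539


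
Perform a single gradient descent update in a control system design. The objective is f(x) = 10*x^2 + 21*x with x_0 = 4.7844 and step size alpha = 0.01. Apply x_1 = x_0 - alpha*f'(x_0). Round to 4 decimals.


We compute the gradient at x_0 and apply the update.
f'(x) = 20*x + 21
f'(4.7844) = 20*4.7844 + 21 = 116.688
x_1 = 4.7844 - 0.01*116.688 = 3.6175


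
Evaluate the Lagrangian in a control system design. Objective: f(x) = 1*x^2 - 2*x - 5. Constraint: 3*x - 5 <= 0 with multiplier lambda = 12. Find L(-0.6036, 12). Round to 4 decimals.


Step 1: Evaluate f(x).
f(-0.6036) = 1*(-0.6036)^2 - 2*(-0.6036) - 5 = -3.4285
Step 2: Evaluate g(x).
g(-0.6036) = 3*-0.6036 - 5 = -6.8108
Step 3: Compute Lagrangian.
L = -3.4285 + 12*-6.8108 = -85.1581


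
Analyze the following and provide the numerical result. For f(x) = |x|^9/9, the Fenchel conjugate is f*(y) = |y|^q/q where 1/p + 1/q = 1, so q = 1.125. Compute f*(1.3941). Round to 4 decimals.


The conjugate exponent q satisfies 1/p + 1/q = 1.
p = 9, so q = 9/(9 - 1) = 1.125
|y|^q = 1.3941^1.125 = 1.4532
f*(1.3941) = 1.4532 / 1.125 = 1.2917


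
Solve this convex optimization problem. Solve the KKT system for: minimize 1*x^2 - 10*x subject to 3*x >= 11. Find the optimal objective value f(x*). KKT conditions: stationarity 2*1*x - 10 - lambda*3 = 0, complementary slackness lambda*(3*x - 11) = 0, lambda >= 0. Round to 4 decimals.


Step 1: Try lambda = 0 (constraint inactive).
Stationarity: 2*1*x - 10 = 0
x* = 10/(2*1) = 5.0
Check constraint: 3*5.0 = 15.0 >= 11 -- satisfied.
Step 2: Compute optimal value.
f(x*) = 1*5.0^2 - 10*5.0 = -25.0


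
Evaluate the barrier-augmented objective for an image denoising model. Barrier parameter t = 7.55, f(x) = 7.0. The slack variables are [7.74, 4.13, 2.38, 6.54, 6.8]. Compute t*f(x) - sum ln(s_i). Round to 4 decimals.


Step 1: Compute log-barrier.
ln values: [2.0464, 1.4183, 0.8671, 1.8779, 1.9169]
phi = -(2.0464 + 1.4183 + 0.8671 + 1.8779 + 1.9169) = -8.1266
Step 2: Compute augmented objective.
t*f(x) = 7.55*7.0 = 52.85
Total = 52.85 - 8.1266 = 44.7234


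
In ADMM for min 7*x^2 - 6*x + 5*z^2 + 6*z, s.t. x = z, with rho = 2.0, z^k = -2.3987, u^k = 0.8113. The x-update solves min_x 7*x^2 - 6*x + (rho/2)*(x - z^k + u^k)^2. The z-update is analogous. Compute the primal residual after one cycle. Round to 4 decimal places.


ADMM iteration with rho = 2.0, z^k = -2.3987, u^k = 0.8113
Step 1: x-update.
Minimize 7*x^2 - 6*x + (2.0/2)*(x + 2.3987 + 0.8113)^2
FOC: (2*7 + 2.0)*x = 6 + 2.0*(-2.3987 - 0.8113)
x^{k+1} = -0.0263
Step 2: z-update.
Minimize 5*z^2 + 6*z + (2.0/2)*(-0.0263 - z + 0.8113)^2
FOC: (2*5 + 2.0)*z = -6 + 2.0*(-0.0263 + 0.8113)
z^{k+1} = -0.3692
Step 3: u-update.
u^{k+1} = 0.8113 - 0.0263 + 0.3692 = 1.1542
Step 4: Primal residual = |-0.0263 + 0.3692| = 0.3429


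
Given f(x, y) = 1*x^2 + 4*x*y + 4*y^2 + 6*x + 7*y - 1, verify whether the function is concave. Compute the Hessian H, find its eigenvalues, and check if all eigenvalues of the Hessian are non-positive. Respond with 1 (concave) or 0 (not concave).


The Hessian of f(x,y) = 1*x^2 + 4*x*y + 4*y^2 + 6*x + 7*y - 1 is:
H = [[2, 4], [4, 8]]
Trace = 2 + 8 = 10
Determinant = 2*8 - (4)^2 = 0
Discriminant = (10)^2 - 4*0 = 100.0
Eigenvalues: lambda_1 = 0.0, lambda_2 = 10.0
The function is not concave.

0


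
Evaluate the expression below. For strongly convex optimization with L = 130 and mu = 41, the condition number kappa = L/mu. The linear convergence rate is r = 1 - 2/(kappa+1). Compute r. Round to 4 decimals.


Step 1: Compute the condition number.
kappa = L/mu = 130/41 = 3.1707
Step 2: Compute the convergence rate.
r = 1 - 2/(kappa + 1) = 1 - 2*mu/(L + mu) = (L - mu)/(L + mu) = 89/171 = 0.5205


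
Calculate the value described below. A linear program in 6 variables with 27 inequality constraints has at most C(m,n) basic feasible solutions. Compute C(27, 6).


Each vertex corresponds to some choice of n active constraints out of m, so the number of vertices is at most C(m, n) = m! / (n!(m-n)!).
m = 27, n = 6
Numerator: 27 * 26 * 25 * 24 * 23 * 22
Denominator: 6! = 720
C(27, 6) = 296010


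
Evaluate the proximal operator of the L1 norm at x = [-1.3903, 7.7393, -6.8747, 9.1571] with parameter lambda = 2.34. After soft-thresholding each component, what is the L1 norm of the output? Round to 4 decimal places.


Soft-thresholding with lambda = 2.34:
prox(-1.3903) = sign(-1.3903)*max(|-1.3903| - 2.34, 0) = 0.0
prox(7.7393) = sign(7.7393)*max(|7.7393| - 2.34, 0) = 5.3993
prox(-6.8747) = sign(-6.8747)*max(|-6.8747| - 2.34, 0) = -4.5347
prox(9.1571) = sign(9.1571)*max(|9.1571| - 2.34, 0) = 6.8171
prox(x) = [0.0, 5.3993, -4.5347, 6.8171]
||prox(x)||_1 = 0.0 + 5.3993 + 4.5347 + 6.8171 = 16.7511


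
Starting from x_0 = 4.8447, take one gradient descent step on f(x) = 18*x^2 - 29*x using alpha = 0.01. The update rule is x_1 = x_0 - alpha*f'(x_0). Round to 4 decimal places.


We compute the gradient at x_0 and apply the update.
f'(x) = 36*x - 29
f'(4.8447) = 36*4.8447 - 29 = 145.4092
x_1 = 4.8447 - 0.01*145.4092 = 3.3906


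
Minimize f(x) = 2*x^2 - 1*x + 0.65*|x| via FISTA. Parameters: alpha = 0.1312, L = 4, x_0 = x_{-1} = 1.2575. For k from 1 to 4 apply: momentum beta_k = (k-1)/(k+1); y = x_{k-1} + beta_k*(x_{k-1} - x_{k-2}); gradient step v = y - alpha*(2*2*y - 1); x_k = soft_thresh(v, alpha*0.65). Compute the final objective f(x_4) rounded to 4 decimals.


FISTA on f(x) = 2*x^2 - 1*x + 0.65*|x|
L = 4, alpha = 0.1312
Iteration 1: beta = 0.0, y = 1.2575 + 0.0*(1.2575 - 1.2575) = 1.2575
  grad(y) = 4.03, v = y - alpha*grad = 0.7288
  prox(v) = soft_thresh(0.7288, 0.0853) = 0.6435
Iteration 2: beta = 0.3333, y = 0.6435 + 0.3333*(0.6435 - 1.2575) = 0.4388
  grad(y) = 0.7552, v = y - alpha*grad = 0.3397
  prox(v) = soft_thresh(0.3397, 0.0853) = 0.2544
Iteration 3: beta = 0.5, y = 0.2544 + 0.5*(0.2544 - 0.6435) = 0.0599
  grad(y) = -0.7603, v = y - alpha*grad = 0.1597
  prox(v) = soft_thresh(0.1597, 0.0853) = 0.0744
Iteration 4: beta = 0.6, y = 0.0744 + 0.6*(0.0744 - 0.2544) = -0.0336
  grad(y) = -1.1345, v = y - alpha*grad = 0.1152
  prox(v) = soft_thresh(0.1152, 0.0853) = 0.0299
f(x_4) = 2*0.0299^2 - 1*0.0299 + 0.65*|0.0299| = -0.0087


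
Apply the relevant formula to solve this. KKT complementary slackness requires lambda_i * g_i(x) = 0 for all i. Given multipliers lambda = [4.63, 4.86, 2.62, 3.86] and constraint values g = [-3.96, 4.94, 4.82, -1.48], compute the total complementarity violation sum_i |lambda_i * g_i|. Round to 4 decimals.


KKT complementary slackness check:
lambda_1 * g_1 = 4.63 * -3.96 = -18.3348
lambda_2 * g_2 = 4.86 * 4.94 = 24.0084
lambda_3 * g_3 = 2.62 * 4.82 = 12.6284
lambda_4 * g_4 = 3.86 * -1.48 = -5.7128
Total violation = 18.3348 + 24.0084 + 12.6284 + 5.7128 = 60.6844


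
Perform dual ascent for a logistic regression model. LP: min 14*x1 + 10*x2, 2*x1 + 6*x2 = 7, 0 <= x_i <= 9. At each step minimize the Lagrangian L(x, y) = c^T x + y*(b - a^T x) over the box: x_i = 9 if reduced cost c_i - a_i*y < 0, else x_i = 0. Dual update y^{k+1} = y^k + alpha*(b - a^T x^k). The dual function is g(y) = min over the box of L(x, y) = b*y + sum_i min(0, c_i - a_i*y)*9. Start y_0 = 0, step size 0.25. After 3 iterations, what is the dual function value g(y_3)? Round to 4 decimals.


Dual ascent for LP: min 14*x1 + 10*x2, 2*x1 + 6*x2 = 7, 0 <= x_i <= 9
Step 1: y^k = 0.0, reduced costs: (14.0, 10.0)
  x^k = (0.0, 0.0), subgradient = b - a^T x = 7.0
  y^{k+1} = 0.0 + 0.25*7.0 = 1.75
Step 2: y^k = 1.75, reduced costs: (10.5, -0.5)
  x^k = (0.0, 9.0), subgradient = b - a^T x = -47.0
  y^{k+1} = 1.75 + 0.25*-47.0 = -10.0
Step 3: y^k = -10.0, reduced costs: (34.0, 70.0)
  x^k = (0.0, 0.0), subgradient = b - a^T x = 7.0
  y^{k+1} = -10.0 + 0.25*7.0 = -8.25
Dual objective at y_3 = -8.25: reduced costs (30.5, 59.5), box minimizer x = (0.0, 0.0)
g(y_3) = b*y + (c1 - a1*y)*x1 + (c2 - a2*y)*x2 = 7*(-8.25) + 30.5*0.0 + 59.5*0.0 = -57.75 + 0.0 + 0.0 = -57.75


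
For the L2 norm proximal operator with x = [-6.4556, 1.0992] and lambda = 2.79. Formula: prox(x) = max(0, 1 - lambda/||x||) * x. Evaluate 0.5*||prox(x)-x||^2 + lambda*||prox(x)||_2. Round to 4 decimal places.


Step 1: Compute ||x||.
||x|| = 6.5485
Step 2: Compute scaling factor.
scale = max(0, 1 - 2.79/6.5485) = 0.5739
Step 3: prox(x) = [-3.7052, 0.6309]
||prox(x)|| = 3.7585
Step 4: Proximal objective.
0.5*||prox-x||^2 = 3.8921
lambda*||prox|| = 10.4862
Total = 14.3783


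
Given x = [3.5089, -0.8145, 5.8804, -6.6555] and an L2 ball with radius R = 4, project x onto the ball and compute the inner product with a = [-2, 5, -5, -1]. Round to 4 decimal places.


Step 1: Compute ||x|| (intermediates to 6 decimals).
||x|| = sqrt(3.5089^2 + (-0.8145)^2 + 5.8804^2 + (-6.6555)^2) = 9.583871
Step 2: Project.
Since ||x|| > R, scale = R/||x|| = 4/9.583871 = 0.417368, proj(x) = scale * x
proj(x) = [1.464503, -0.339946, 2.454291, -2.777793]
Step 3: Dot product.
a^T * proj(x) = -2*1.464503 + 5*(-0.339946) - 5*2.454291 - 1*(-2.777793) = -14.1224


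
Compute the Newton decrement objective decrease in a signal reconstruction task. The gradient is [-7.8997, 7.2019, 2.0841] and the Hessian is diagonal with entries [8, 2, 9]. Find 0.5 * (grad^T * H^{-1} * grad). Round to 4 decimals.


Step 1: H is diagonal, so H^(-1) * g = [-0.9875, 3.601, 0.2316].
Step 2: g^T H^(-1) g = sum_i g_i^2 / H_ii
  = (-7.8997)^2/8 + (7.2019)^2/2 + (2.0841)^2/9
  = 7.8007 + 25.9337 + 0.4826 = 34.2169
Step 3: Objective decrease = 0.5 * g^T H^(-1) g = 17.1085


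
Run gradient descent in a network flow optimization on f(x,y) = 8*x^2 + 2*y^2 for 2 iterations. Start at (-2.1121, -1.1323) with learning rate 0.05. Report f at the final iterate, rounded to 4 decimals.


Gradient descent on f(x,y) = 8*x^2 + 2*y^2.
Starting point: (-2.1121, -1.1323), alpha = 0.05
Step 1: grad_x = 2*8*-2.1121 = -33.7936, grad_y = 2*2*-1.1323 = -4.5292
  x_1 = -2.1121 - 0.05*-33.7936 = -0.4224
  y_1 = -1.1323 - 0.05*-4.5292 = -0.9058
Step 2: grad_x = 2*8*-0.4224 = -6.7587, grad_y = 2*2*-0.9058 = -3.6234
  x_2 = -0.4224 - 0.05*-6.7587 = -0.0845
  y_2 = -0.9058 - 0.05*-3.6234 = -0.7247
f(-0.0845, -0.7247) = 8*(-0.0845)^2 + 2*(-0.7247)^2 = 1.1074


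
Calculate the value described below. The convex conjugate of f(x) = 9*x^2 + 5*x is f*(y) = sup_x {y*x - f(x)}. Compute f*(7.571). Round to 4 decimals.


f*(y) = sup_x {y*x - a*x^2 - b*x} = sup_x {(y-b)*x - a*x^2}
FOC: (y - b) - 2a*x = 0 => x* = (y - b)/(2a)
x* = (7.571 - 5)/(2*9) = 0.1428
f*(7.571) = (y-b)^2/(4a) = (7.571 - 5)^2/(4*9)
= 6.61/36 = 0.1836


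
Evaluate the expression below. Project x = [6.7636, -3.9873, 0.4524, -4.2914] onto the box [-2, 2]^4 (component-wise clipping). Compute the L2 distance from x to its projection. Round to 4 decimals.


Project each component onto [-2, 2].
clip(6.7636) = 2.0, clip(-3.9873) = -2.0, clip(0.4524) = 0.4524, clip(-4.2914) = -2.0
Projection = [2.0, -2.0, 0.4524, -2.0]
Squared diffs: [22.6919, 3.9494, 0.0, 5.2505]
Distance = sqrt(31.8918) = 5.6473


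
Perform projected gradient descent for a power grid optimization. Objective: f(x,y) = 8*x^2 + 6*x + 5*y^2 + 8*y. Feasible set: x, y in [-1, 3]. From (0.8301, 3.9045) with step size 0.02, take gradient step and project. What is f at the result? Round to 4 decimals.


Step 1: Compute gradient at (0.8301, 3.9045).
grad_x = 2*8*0.8301 + 6 = 19.2816
grad_y = 2*5*3.9045 + 8 = 47.045
Step 2: Gradient step.
x_raw = 0.8301 - 0.02*19.2816 = 0.4445
y_raw = 3.9045 - 0.02*47.045 = 2.9636
Step 3: Project onto [-1, 3].
x_proj = clip(0.4445) = 0.4445
y_proj = clip(2.9636) = 2.9636
Step 4: Evaluate f.
f(0.4445, 2.9636) = 71.8706


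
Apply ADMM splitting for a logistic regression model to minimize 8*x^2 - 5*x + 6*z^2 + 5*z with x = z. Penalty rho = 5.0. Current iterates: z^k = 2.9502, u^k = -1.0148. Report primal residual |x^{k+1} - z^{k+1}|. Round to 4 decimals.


ADMM iteration with rho = 5.0, z^k = 2.9502, u^k = -1.0148
Step 1: x-update.
Minimize 8*x^2 - 5*x + (5.0/2)*(x - 2.9502 - 1.0148)^2
FOC: (2*8 + 5.0)*x = 5 + 5.0*(2.9502 + 1.0148)
x^{k+1} = 1.1821
Step 2: z-update.
Minimize 6*z^2 + 5*z + (5.0/2)*(1.1821 - z - 1.0148)^2
FOC: (2*6 + 5.0)*z = -5 + 5.0*(1.1821 - 1.0148)
z^{k+1} = -0.2449
Step 3: u-update.
u^{k+1} = -1.0148 + 1.1821 + 0.2449 = 0.4122
Step 4: Primal residual = |1.1821 + 0.2449| = 1.427


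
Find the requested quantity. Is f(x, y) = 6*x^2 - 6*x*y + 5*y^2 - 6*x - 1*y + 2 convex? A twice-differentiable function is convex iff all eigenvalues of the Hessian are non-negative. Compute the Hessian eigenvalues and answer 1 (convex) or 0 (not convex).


The Hessian of f(x,y) = 6*x^2 - 6*x*y + 5*y^2 - 6*x - 1*y + 2 is:
H = [[12, -6], [-6, 10]]
Trace = 12 + 10 = 22
Determinant = 12*10 - (-6)^2 = 84
Discriminant = (22)^2 - 4*84 = 148.0
Eigenvalues: lambda_1 = 4.9172, lambda_2 = 17.0828
The function is convex.

1


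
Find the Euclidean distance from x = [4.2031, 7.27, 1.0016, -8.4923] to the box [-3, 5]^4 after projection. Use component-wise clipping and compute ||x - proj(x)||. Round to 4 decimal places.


Project each component onto [-3, 5].
clip(4.2031) = 4.2031, clip(7.27) = 5.0, clip(1.0016) = 1.0016, clip(-8.4923) = -3.0
Projection = [4.2031, 5.0, 1.0016, -3.0]
Squared diffs: [0.0, 5.1529, 0.0, 30.1654]
Distance = sqrt(35.3183) = 5.9429


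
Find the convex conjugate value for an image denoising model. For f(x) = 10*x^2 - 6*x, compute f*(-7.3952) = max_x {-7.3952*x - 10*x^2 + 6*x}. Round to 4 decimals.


f*(y) = sup_x {y*x - a*x^2 - b*x} = sup_x {(y-b)*x - a*x^2}
FOC: (y - b) - 2a*x = 0 => x* = (y - b)/(2a)
x* = (-7.3952 + 6)/(2*10) = -0.0698
f*(-7.3952) = (y-b)^2/(4a) = (-7.3952 + 6)^2/(4*10)
= 1.9466/40 = 0.0487


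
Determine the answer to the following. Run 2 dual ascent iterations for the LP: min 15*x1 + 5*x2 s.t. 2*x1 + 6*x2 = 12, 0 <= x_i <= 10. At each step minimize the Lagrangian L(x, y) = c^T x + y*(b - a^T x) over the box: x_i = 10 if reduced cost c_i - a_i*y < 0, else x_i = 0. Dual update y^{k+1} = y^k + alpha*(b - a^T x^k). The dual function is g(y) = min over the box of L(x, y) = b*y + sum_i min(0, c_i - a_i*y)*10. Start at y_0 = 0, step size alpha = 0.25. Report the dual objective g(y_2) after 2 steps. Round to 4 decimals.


Dual ascent for LP: min 15*x1 + 5*x2, 2*x1 + 6*x2 = 12, 0 <= x_i <= 10
Step 1: y^k = 0.0, reduced costs: (15.0, 5.0)
  x^k = (0.0, 0.0), subgradient = b - a^T x = 12.0
  y^{k+1} = 0.0 + 0.25*12.0 = 3.0
Step 2: y^k = 3.0, reduced costs: (9.0, -13.0)
  x^k = (0.0, 10.0), subgradient = b - a^T x = -48.0
  y^{k+1} = 3.0 + 0.25*-48.0 = -9.0
Dual objective at y_2 = -9.0: reduced costs (33.0, 59.0), box minimizer x = (0.0, 0.0)
g(y_2) = b*y + (c1 - a1*y)*x1 + (c2 - a2*y)*x2 = 12*(-9.0) + 33.0*0.0 + 59.0*0.0 = -108.0 + 0.0 + 0.0 = -108.0


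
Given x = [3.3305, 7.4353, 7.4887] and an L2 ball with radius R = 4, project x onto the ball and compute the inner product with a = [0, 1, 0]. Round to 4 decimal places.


Step 1: Compute ||x|| (intermediates to 6 decimals).
||x|| = sqrt(3.3305^2 + 7.4353^2 + 7.4887^2) = 11.066008
Step 2: Project.
Since ||x|| > R, scale = R/||x|| = 4/11.066008 = 0.361467, proj(x) = scale * x
proj(x) = [1.203866, 2.687616, 2.706918]
Step 3: Dot product.
a^T * proj(x) = 0*1.203866 + 1*2.687616 + 0*2.706918 = 2.6876


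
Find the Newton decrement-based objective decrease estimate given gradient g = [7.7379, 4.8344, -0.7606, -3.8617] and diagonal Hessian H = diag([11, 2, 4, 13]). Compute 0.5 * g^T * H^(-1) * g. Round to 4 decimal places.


Step 1: H is diagonal, so H^(-1) * g = [0.7034, 2.4172, -0.1902, -0.2971].
Step 2: g^T H^(-1) g = sum_i g_i^2 / H_ii
  = (7.7379)^2/11 + (4.8344)^2/2 + (-0.7606)^2/4 + (-3.8617)^2/13
  = 5.4432 + 11.6857 + 0.1446 + 1.1471 = 18.4207
Step 3: Objective decrease = 0.5 * g^T H^(-1) g = 9.2103


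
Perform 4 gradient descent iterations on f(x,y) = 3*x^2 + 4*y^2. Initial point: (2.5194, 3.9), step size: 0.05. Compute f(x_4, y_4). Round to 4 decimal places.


Gradient descent on f(x,y) = 3*x^2 + 4*y^2.
Starting point: (2.5194, 3.9), alpha = 0.05
Step 1: grad_x = 2*3*2.5194 = 15.1164, grad_y = 2*4*3.9 = 31.2
  x_1 = 2.5194 - 0.05*15.1164 = 1.7636
  y_1 = 3.9 - 0.05*31.2 = 2.34
Step 2: grad_x = 2*3*1.7636 = 10.5815, grad_y = 2*4*2.34 = 18.72
  x_2 = 1.7636 - 0.05*10.5815 = 1.2345
  y_2 = 2.34 - 0.05*18.72 = 1.404
Step 3: grad_x = 2*3*1.2345 = 7.407, grad_y = 2*4*1.404 = 11.232
  x_3 = 1.2345 - 0.05*7.407 = 0.8642
  y_3 = 1.404 - 0.05*11.232 = 0.8424
Step 4: grad_x = 2*3*0.8642 = 5.1849, grad_y = 2*4*0.8424 = 6.7392
  x_4 = 0.8642 - 0.05*5.1849 = 0.6049
  y_4 = 0.8424 - 0.05*6.7392 = 0.5054
f(0.6049, 0.5054) = 3*0.6049^2 + 4*0.5054^2 = 2.1196


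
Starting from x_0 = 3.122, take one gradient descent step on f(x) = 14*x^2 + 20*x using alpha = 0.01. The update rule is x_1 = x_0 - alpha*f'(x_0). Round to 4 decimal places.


We compute the gradient at x_0 and apply the update.
f'(x) = 28*x + 20
f'(3.122) = 28*3.122 + 20 = 107.416
x_1 = 3.122 - 0.01*107.416 = 2.0478


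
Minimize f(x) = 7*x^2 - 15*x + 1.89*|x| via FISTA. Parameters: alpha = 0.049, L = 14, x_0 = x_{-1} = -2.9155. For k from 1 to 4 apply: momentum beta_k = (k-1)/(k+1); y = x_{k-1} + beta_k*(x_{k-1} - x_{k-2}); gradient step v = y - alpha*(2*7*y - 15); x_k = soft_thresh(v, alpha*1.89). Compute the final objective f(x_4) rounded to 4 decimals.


FISTA on f(x) = 7*x^2 - 15*x + 1.89*|x|
L = 14, alpha = 0.049
Iteration 1: beta = 0.0, y = -2.9155 + 0.0*(-2.9155 + 2.9155) = -2.9155
  grad(y) = -55.817, v = y - alpha*grad = -0.1805
  prox(v) = soft_thresh(-0.1805, 0.0926) = -0.0879
Iteration 2: beta = 0.3333, y = -0.0879 + 0.3333*(-0.0879 + 2.9155) = 0.8547
  grad(y) = -3.0343, v = y - alpha*grad = 1.0034
  prox(v) = soft_thresh(1.0034, 0.0926) = 0.9108
Iteration 3: beta = 0.5, y = 0.9108 + 0.5*(0.9108 + 0.0879) = 1.4101
  grad(y) = 4.741, v = y - alpha*grad = 1.1778
  prox(v) = soft_thresh(1.1778, 0.0926) = 1.0852
Iteration 4: beta = 0.6, y = 1.0852 + 0.6*(1.0852 - 0.9108) = 1.1898
  grad(y) = 1.657, v = y - alpha*grad = 1.1086
  prox(v) = soft_thresh(1.1086, 0.0926) = 1.016
f(x_4) = 7*1.016^2 - 15*1.016 + 1.89*|1.016| = -6.094


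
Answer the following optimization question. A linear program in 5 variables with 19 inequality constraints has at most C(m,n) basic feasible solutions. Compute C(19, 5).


Each vertex corresponds to some choice of n active constraints out of m, so the number of vertices is at most C(m, n) = m! / (n!(m-n)!).
m = 19, n = 5
Numerator: 19 * 18 * 17 * 16 * 15
Denominator: 5! = 120
C(19, 5) = 11628


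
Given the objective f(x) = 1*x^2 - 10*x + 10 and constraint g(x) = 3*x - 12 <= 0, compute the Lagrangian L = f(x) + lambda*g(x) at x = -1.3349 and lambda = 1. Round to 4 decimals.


Step 1: Evaluate f(x).
f(-1.3349) = 1*(-1.3349)^2 - 10*(-1.3349) + 10 = 25.131
Step 2: Evaluate g(x).
g(-1.3349) = 3*-1.3349 - 12 = -16.0047
Step 3: Compute Lagrangian.
L = 25.131 + 1*-16.0047 = 9.1263


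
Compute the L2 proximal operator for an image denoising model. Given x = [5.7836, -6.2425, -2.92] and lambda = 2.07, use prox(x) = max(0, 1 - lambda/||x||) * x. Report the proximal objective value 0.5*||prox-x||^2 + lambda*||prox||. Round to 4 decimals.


Step 1: Compute ||x||.
||x|| = 8.997
Step 2: Compute scaling factor.
scale = max(0, 1 - 2.07/8.997) = 0.7699
Step 3: prox(x) = [4.4529, -4.8062, -2.2482]
||prox(x)|| = 6.927
Step 4: Proximal objective.
0.5*||prox-x||^2 = 2.1425
lambda*||prox|| = 14.3389
Total = 16.4813


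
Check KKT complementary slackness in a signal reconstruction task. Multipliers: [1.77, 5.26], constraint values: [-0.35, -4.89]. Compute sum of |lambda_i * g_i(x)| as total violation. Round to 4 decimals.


KKT complementary slackness check:
lambda_1 * g_1 = 1.77 * -0.35 = -0.6195
lambda_2 * g_2 = 5.26 * -4.89 = -25.7214
Total violation = 0.6195 + 25.7214 = 26.3409


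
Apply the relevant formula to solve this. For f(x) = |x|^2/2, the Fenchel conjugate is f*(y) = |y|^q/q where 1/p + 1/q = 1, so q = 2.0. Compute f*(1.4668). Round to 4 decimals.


The conjugate exponent q satisfies 1/p + 1/q = 1.
p = 2, so q = 2/(2 - 1) = 2.0
|y|^q = 1.4668^2.0 = 2.1515
f*(1.4668) = 2.1515 / 2.0 = 1.0758


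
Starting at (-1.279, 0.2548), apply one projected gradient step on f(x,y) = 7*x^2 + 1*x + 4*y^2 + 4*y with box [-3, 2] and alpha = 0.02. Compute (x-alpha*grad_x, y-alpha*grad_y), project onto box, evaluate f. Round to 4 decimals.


Step 1: Compute gradient at (-1.279, 0.2548).
grad_x = 2*7*-1.279 + 1 = -16.906
grad_y = 2*4*0.2548 + 4 = 6.0384
Step 2: Gradient step.
x_raw = -1.279 - 0.02*-16.906 = -0.9409
y_raw = 0.2548 - 0.02*6.0384 = 0.134
Step 3: Project onto [-3, 2].
x_proj = clip(-0.9409) = -0.9409
y_proj = clip(0.134) = 0.134
Step 4: Evaluate f.
f(-0.9409, 0.134) = 5.8639


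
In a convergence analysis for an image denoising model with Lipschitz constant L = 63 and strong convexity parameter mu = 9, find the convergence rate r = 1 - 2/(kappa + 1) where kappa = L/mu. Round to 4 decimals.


Step 1: Compute the condition number.
kappa = L/mu = 63/9 = 7.0
Step 2: Compute the convergence rate.
r = 1 - 2/(kappa + 1) = 1 - 2*mu/(L + mu) = (L - mu)/(L + mu) = 54/72 = 0.75


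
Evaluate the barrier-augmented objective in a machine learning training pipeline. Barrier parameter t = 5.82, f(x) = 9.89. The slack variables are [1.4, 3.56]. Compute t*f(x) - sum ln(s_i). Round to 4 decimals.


Step 1: Compute log-barrier.
ln values: [0.3365, 1.2698]
phi = -(0.3365 + 1.2698) = -1.6062
Step 2: Compute augmented objective.
t*f(x) = 5.82*9.89 = 57.5598
Total = 57.5598 - 1.6062 = 55.9536


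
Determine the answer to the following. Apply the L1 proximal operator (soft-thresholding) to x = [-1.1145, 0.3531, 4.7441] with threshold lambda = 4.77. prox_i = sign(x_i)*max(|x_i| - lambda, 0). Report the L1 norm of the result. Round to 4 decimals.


Soft-thresholding with lambda = 4.77:
prox(-1.1145) = sign(-1.1145)*max(|-1.1145| - 4.77, 0) = 0.0
prox(0.3531) = sign(0.3531)*max(|0.3531| - 4.77, 0) = 0.0
prox(4.7441) = sign(4.7441)*max(|4.7441| - 4.77, 0) = 0.0
prox(x) = [0.0, 0.0, 0.0]
||prox(x)||_1 = 0.0 + 0.0 + 0.0 = 0.0


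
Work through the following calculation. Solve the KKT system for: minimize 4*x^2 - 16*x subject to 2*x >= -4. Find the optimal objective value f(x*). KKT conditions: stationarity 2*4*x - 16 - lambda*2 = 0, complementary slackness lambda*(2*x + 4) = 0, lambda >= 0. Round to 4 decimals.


Step 1: Try lambda = 0 (constraint inactive).
Stationarity: 2*4*x - 16 = 0
x* = 16/(2*4) = 2.0
Check constraint: 2*2.0 = 4.0 >= -4 -- satisfied.
Step 2: Compute optimal value.
f(x*) = 4*2.0^2 - 16*2.0 = -16.0


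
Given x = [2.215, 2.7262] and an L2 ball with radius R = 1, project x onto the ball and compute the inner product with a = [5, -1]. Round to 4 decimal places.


Step 1: Compute ||x|| (intermediates to 6 decimals).
||x|| = sqrt(2.215^2 + 2.7262^2) = 3.512605
Step 2: Project.
Since ||x|| > R, scale = R/||x|| = 1/3.512605 = 0.284689, proj(x) = scale * x
proj(x) = [0.630586, 0.776119]
Step 3: Dot product.
a^T * proj(x) = 5*0.630586 - 1*0.776119 = 2.3768


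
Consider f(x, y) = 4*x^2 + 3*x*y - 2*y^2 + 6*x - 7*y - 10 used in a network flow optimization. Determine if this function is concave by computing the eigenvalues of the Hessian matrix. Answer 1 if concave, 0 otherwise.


The Hessian of f(x,y) = 4*x^2 + 3*x*y - 2*y^2 + 6*x - 7*y - 10 is:
H = [[8, 3], [3, -4]]
Trace = 8 - 4 = 4
Determinant = 8*-4 - (3)^2 = -41
Discriminant = (4)^2 - 4*-41 = 180.0
Eigenvalues: lambda_1 = -4.7082, lambda_2 = 8.7082
The function is not concave.

0


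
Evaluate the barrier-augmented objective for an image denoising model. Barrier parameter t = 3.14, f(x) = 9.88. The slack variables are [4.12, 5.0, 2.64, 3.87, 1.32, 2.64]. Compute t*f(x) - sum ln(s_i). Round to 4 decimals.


Step 1: Compute log-barrier.
ln values: [1.4159, 1.6094, 0.9708, 1.3533, 0.2776, 0.9708]
phi = -(1.4159 + 1.6094 + 0.9708 + 1.3533 + 0.2776 + 0.9708) = -6.5977
Step 2: Compute augmented objective.
t*f(x) = 3.14*9.88 = 31.0232
Total = 31.0232 - 6.5977 = 24.4255


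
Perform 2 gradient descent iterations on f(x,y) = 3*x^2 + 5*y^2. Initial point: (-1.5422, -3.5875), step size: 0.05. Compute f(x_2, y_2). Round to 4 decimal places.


Gradient descent on f(x,y) = 3*x^2 + 5*y^2.
Starting point: (-1.5422, -3.5875), alpha = 0.05
Step 1: grad_x = 2*3*-1.5422 = -9.2532, grad_y = 2*5*-3.5875 = -35.875
  x_1 = -1.5422 - 0.05*-9.2532 = -1.0795
  y_1 = -3.5875 - 0.05*-35.875 = -1.7938
Step 2: grad_x = 2*3*-1.0795 = -6.4772, grad_y = 2*5*-1.7938 = -17.9375
  x_2 = -1.0795 - 0.05*-6.4772 = -0.7557
  y_2 = -1.7938 - 0.05*-17.9375 = -0.8969
f(-0.7557, -0.8969) = 3*(-0.7557)^2 + 5*(-0.8969)^2 = 5.7351


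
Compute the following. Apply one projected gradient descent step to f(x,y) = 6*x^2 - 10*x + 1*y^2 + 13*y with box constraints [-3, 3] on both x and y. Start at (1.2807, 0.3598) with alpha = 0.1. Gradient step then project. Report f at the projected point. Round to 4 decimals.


Step 1: Compute gradient at (1.2807, 0.3598).
grad_x = 2*6*1.2807 - 10 = 5.3684
grad_y = 2*1*0.3598 + 13 = 13.7196
Step 2: Gradient step.
x_raw = 1.2807 - 0.1*5.3684 = 0.7439
y_raw = 0.3598 - 0.1*13.7196 = -1.0122
Step 3: Project onto [-3, 3].
x_proj = clip(0.7439) = 0.7439
y_proj = clip(-1.0122) = -1.0122
Step 4: Evaluate f.
f(0.7439, -1.0122) = -16.2522


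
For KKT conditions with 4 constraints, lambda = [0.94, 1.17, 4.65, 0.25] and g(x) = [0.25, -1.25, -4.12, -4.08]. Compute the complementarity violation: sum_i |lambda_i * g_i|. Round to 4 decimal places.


KKT complementary slackness check:
lambda_1 * g_1 = 0.94 * 0.25 = 0.235
lambda_2 * g_2 = 1.17 * -1.25 = -1.4625
lambda_3 * g_3 = 4.65 * -4.12 = -19.158
lambda_4 * g_4 = 0.25 * -4.08 = -1.02
Total violation = 0.235 + 1.4625 + 19.158 + 1.02 = 21.8755


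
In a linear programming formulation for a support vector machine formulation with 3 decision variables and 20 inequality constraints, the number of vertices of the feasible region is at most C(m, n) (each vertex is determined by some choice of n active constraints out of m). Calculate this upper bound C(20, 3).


Each vertex corresponds to some choice of n active constraints out of m, so the number of vertices is at most C(m, n) = m! / (n!(m-n)!).
m = 20, n = 3
Numerator: 20 * 19 * 18
Denominator: 3! = 6
C(20, 3) = 1140


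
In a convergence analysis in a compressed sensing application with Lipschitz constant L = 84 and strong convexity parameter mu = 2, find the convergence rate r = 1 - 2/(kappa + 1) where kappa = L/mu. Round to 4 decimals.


Step 1: Compute the condition number.
kappa = L/mu = 84/2 = 42.0
Step 2: Compute the convergence rate.
r = 1 - 2/(kappa + 1) = 1 - 2*mu/(L + mu) = (L - mu)/(L + mu) = 82/86 = 0.9535


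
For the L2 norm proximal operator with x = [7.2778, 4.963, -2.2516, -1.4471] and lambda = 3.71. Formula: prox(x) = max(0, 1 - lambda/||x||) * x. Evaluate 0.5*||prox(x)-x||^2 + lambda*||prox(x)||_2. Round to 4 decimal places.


Step 1: Compute ||x||.
||x|| = 9.2066
Step 2: Compute scaling factor.
scale = max(0, 1 - 3.71/9.2066) = 0.597
Step 3: prox(x) = [4.3451, 2.9631, -1.3443, -0.864]
||prox(x)|| = 5.4966
Step 4: Proximal objective.
0.5*||prox-x||^2 = 6.8821
lambda*||prox|| = 20.3924
Total = 27.2744


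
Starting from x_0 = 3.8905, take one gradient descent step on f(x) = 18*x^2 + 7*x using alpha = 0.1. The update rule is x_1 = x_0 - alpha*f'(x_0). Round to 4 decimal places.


We compute the gradient at x_0 and apply the update.
f'(x) = 36*x + 7
f'(3.8905) = 36*3.8905 + 7 = 147.058
x_1 = 3.8905 - 0.1*147.058 = -10.8153


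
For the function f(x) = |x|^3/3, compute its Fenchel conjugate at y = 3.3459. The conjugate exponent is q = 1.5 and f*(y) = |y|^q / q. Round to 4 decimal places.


The conjugate exponent q satisfies 1/p + 1/q = 1.
p = 3, so q = 3/(3 - 1) = 1.5
|y|^q = 3.3459^1.5 = 6.1203
f*(3.3459) = 6.1203 / 1.5 = 4.0802


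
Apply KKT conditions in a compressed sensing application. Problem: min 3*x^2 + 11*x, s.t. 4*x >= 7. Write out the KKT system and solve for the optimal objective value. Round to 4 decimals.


Step 1: Try lambda = 0 (constraint inactive).
x_unc = -11/(2*3) = -1.8333
Check: 4*-1.8333 = -7.3332 < 7 -- violated!
Step 2: Constraint must be active: 4*x = 7
x* = 7/4 = 1.75
lambda = (2*3*1.75 + 11)/4 = 5.375
Step 3: Compute optimal value.
f(x*) = 3*1.75^2 + 11*1.75 = 28.4375


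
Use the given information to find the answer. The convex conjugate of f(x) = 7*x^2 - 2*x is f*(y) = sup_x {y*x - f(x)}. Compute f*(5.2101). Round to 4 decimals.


f*(y) = sup_x {y*x - a*x^2 - b*x} = sup_x {(y-b)*x - a*x^2}
FOC: (y - b) - 2a*x = 0 => x* = (y - b)/(2a)
x* = (5.2101 + 2)/(2*7) = 0.515
f*(5.2101) = (y-b)^2/(4a) = (5.2101 + 2)^2/(4*7)
= 51.9855/28 = 1.8566


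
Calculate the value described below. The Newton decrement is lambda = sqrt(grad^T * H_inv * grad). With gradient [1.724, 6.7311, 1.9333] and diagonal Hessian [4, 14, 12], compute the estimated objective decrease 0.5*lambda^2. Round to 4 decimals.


Step 1: H is diagonal, so H^(-1) * g = [0.431, 0.4808, 0.1611].
Step 2: g^T H^(-1) g = sum_i g_i^2 / H_ii
  = (1.724)^2/4 + (6.7311)^2/14 + (1.9333)^2/12
  = 0.743 + 3.2363 + 0.3115 = 4.2908
Step 3: Objective decrease = 0.5 * g^T H^(-1) g = 2.1454


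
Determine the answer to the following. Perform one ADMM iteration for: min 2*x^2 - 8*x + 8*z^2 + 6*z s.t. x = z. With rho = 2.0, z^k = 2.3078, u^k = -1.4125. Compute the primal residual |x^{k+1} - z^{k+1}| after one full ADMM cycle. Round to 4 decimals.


ADMM iteration with rho = 2.0, z^k = 2.3078, u^k = -1.4125
Step 1: x-update.
Minimize 2*x^2 - 8*x + (2.0/2)*(x - 2.3078 - 1.4125)^2
FOC: (2*2 + 2.0)*x = 8 + 2.0*(2.3078 + 1.4125)
x^{k+1} = 2.5734
Step 2: z-update.
Minimize 8*z^2 + 6*z + (2.0/2)*(2.5734 - z - 1.4125)^2
FOC: (2*8 + 2.0)*z = -6 + 2.0*(2.5734 - 1.4125)
z^{k+1} = -0.2043
Step 3: u-update.
u^{k+1} = -1.4125 + 2.5734 + 0.2043 = 1.3653
Step 4: Primal residual = |2.5734 + 0.2043| = 2.7778


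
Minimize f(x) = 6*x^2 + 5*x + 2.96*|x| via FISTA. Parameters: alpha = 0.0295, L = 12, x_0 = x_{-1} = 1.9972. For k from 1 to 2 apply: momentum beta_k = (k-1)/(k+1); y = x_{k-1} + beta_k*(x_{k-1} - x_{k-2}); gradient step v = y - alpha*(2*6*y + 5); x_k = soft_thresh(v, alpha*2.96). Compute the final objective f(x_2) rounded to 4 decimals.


FISTA on f(x) = 6*x^2 + 5*x + 2.96*|x|
L = 12, alpha = 0.0295
Iteration 1: beta = 0.0, y = 1.9972 + 0.0*(1.9972 - 1.9972) = 1.9972
  grad(y) = 28.9664, v = y - alpha*grad = 1.1427
  prox(v) = soft_thresh(1.1427, 0.0873) = 1.0554
Iteration 2: beta = 0.3333, y = 1.0554 + 0.3333*(1.0554 - 1.9972) = 0.7414
  grad(y) = 13.8971, v = y - alpha*grad = 0.3315
  prox(v) = soft_thresh(0.3315, 0.0873) = 0.2441
f(x_2) = 6*0.2441^2 + 5*0.2441 + 2.96*|0.2441| = 2.301


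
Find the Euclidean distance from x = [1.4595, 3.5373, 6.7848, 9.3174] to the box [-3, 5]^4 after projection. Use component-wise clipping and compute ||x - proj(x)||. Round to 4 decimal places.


Project each component onto [-3, 5].
clip(1.4595) = 1.4595, clip(3.5373) = 3.5373, clip(6.7848) = 5.0, clip(9.3174) = 5.0
Projection = [1.4595, 3.5373, 5.0, 5.0]
Squared diffs: [0.0, 0.0, 3.1855, 18.6399]
Distance = sqrt(21.8254) = 4.6718


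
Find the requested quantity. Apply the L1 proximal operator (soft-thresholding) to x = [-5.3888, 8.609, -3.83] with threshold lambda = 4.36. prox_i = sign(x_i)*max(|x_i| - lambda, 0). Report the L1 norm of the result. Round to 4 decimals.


Soft-thresholding with lambda = 4.36:
prox(-5.3888) = sign(-5.3888)*max(|-5.3888| - 4.36, 0) = -1.0288
prox(8.609) = sign(8.609)*max(|8.609| - 4.36, 0) = 4.249
prox(-3.83) = sign(-3.83)*max(|-3.83| - 4.36, 0) = 0.0
prox(x) = [-1.0288, 4.249, 0.0]
||prox(x)||_1 = 1.0288 + 4.249 + 0.0 = 5.2778


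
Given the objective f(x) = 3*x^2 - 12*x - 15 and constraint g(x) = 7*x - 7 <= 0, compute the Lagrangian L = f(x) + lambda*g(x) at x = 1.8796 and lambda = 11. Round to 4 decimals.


Step 1: Evaluate f(x).
f(1.8796) = 3*1.8796^2 - 12*1.8796 - 15 = -26.9565
Step 2: Evaluate g(x).
g(1.8796) = 7*1.8796 - 7 = 6.1572
Step 3: Compute Lagrangian.
L = -26.9565 + 11*6.1572 = 40.7727


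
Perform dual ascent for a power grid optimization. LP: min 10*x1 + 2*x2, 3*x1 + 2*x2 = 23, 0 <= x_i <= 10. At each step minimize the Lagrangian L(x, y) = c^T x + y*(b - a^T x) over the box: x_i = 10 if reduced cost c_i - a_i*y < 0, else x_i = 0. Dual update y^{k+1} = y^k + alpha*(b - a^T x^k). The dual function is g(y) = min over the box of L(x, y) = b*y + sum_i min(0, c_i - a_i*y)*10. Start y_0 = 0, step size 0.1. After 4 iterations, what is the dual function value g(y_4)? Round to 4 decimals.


Dual ascent for LP: min 10*x1 + 2*x2, 3*x1 + 2*x2 = 23, 0 <= x_i <= 10
Step 1: y^k = 0.0, reduced costs: (10.0, 2.0)
  x^k = (0.0, 0.0), subgradient = b - a^T x = 23.0
  y^{k+1} = 0.0 + 0.1*23.0 = 2.3
Step 2: y^k = 2.3, reduced costs: (3.1, -2.6)
  x^k = (0.0, 10.0), subgradient = b - a^T x = 3.0
  y^{k+1} = 2.3 + 0.1*3.0 = 2.6
Step 3: y^k = 2.6, reduced costs: (2.2, -3.2)
  x^k = (0.0, 10.0), subgradient = b - a^T x = 3.0
  y^{k+1} = 2.6 + 0.1*3.0 = 2.9
Step 4: y^k = 2.9, reduced costs: (1.3, -3.8)
  x^k = (0.0, 10.0), subgradient = b - a^T x = 3.0
  y^{k+1} = 2.9 + 0.1*3.0 = 3.2
Dual objective at y_4 = 3.2: reduced costs (0.4, -4.4), box minimizer x = (0.0, 10.0)
g(y_4) = b*y + (c1 - a1*y)*x1 + (c2 - a2*y)*x2 = 23*3.2 + 0.4*0.0 + (-4.4)*10.0 = 73.6 + 0.0 - 44.0 = 29.6
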